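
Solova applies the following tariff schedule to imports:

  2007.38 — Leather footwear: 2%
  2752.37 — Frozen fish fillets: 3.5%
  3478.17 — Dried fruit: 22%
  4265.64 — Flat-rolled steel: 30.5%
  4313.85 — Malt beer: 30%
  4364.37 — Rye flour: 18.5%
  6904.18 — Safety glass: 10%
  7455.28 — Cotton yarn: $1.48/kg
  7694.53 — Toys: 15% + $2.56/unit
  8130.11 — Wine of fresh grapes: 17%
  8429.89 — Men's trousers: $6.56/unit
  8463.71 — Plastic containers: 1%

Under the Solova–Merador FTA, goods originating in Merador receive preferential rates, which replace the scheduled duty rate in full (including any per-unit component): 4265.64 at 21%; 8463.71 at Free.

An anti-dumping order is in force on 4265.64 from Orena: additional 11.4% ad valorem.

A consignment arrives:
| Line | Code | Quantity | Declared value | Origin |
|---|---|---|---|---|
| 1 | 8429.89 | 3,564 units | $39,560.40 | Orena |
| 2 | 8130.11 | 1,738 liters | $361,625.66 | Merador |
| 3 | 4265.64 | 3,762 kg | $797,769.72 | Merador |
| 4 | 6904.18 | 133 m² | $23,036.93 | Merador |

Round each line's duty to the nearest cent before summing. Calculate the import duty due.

Line 1 (8429.89, Orena, 3,564 units, $39,560.40):
Base rate for 8429.89 is $6.56/unit.
Duty = 3,564 × $6.56 = $23,379.84.
Line 2 (8130.11, Merador, 1,738 liters, $361,625.66):
Base rate for 8130.11 is 17%.
Origin Merador is the FTA partner but 8130.11 is not on the preference list; base rate stands.
Duty = $361,625.66 × 17% = $61,476.36.
Line 3 (4265.64, Merador, 3,762 kg, $797,769.72):
Base rate for 4265.64 is 30.5%.
Origin Merador qualifies under the Solova–Merador agreement and 4265.64 is covered: preferential rate 21% applies instead.
The additional-duty order on 4265.64 targets Orena, not Merador; it does not apply.
Duty = $797,769.72 × 21% = $167,531.64.
Line 4 (6904.18, Merador, 133 m², $23,036.93):
Base rate for 6904.18 is 10%.
Origin Merador is the FTA partner but 6904.18 is not on the preference list; base rate stands.
Duty = $23,036.93 × 10% = $2,303.69.
Total = $23,379.84 + $61,476.36 + $167,531.64 + $2,303.69 = $254,691.53.

$254,691.53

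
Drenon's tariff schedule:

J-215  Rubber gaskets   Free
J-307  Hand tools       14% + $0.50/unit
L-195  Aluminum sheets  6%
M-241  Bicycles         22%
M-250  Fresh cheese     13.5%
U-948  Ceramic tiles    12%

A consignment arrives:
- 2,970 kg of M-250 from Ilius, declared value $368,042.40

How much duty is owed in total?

Line 1 (M-250, Ilius, 2,970 kg, $368,042.40):
Base rate for M-250 is 13.5%.
Duty = $368,042.40 × 13.5% = $49,685.72.

$49,685.72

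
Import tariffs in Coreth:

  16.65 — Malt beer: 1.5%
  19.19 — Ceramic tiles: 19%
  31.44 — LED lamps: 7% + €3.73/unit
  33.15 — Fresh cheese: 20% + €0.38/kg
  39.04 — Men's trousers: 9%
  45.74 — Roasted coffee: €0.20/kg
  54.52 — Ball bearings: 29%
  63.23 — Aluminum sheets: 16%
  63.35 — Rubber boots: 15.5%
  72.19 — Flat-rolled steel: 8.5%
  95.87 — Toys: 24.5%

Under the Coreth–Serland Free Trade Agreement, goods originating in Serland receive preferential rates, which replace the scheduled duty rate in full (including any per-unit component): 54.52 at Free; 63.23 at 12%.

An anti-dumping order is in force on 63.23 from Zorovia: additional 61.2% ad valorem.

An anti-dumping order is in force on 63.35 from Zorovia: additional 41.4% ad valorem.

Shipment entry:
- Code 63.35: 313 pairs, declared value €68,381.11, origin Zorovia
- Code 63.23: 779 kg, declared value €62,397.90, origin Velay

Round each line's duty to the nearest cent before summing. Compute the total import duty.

Line 1 (63.35, Zorovia, 313 pairs, €68,381.11):
Base rate for 63.35 is 15.5%.
Additional duty on 63.35 from Zorovia: +41.4%. Applied ad valorem rate: 15.5% + 41.4% = 56.9%.
Duty = €68,381.11 × 56.9% = €38,908.85.
Line 2 (63.23, Velay, 779 kg, €62,397.90):
Base rate for 63.23 is 16%.
63.23 has an FTA preferential rate, but origin Velay is not Serland; base rate stands.
The additional-duty order on 63.23 targets Zorovia, not Velay; it does not apply.
Duty = €62,397.90 × 16% = €9,983.66.
Total = €38,908.85 + €9,983.66 = €48,892.51.

€48,892.51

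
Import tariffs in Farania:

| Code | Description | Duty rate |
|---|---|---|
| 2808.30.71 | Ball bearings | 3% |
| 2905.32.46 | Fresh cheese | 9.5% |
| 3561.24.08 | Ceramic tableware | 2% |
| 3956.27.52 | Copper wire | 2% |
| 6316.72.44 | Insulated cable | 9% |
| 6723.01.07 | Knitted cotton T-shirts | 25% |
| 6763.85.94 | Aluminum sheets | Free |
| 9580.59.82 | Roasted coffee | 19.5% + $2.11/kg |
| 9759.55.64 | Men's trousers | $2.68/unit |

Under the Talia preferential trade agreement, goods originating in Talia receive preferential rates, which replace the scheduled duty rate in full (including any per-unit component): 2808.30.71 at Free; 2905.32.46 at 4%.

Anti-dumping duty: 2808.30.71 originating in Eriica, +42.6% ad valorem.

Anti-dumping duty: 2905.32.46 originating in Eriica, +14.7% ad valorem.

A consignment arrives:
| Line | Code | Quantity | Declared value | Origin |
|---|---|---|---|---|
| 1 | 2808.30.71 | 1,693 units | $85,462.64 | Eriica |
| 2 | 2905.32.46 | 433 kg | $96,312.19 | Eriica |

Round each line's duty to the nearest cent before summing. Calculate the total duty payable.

Line 1 (2808.30.71, Eriica, 1,693 units, $85,462.64):
Base rate for 2808.30.71 is 3%.
2808.30.71 has an FTA preferential rate, but origin Eriica is not Talia; base rate stands.
Additional duty on 2808.30.71 from Eriica: +42.6%. Applied ad valorem rate: 3% + 42.6% = 45.6%.
Duty = $85,462.64 × 45.6% = $38,970.96.
Line 2 (2905.32.46, Eriica, 433 kg, $96,312.19):
Base rate for 2905.32.46 is 9.5%.
2905.32.46 has an FTA preferential rate, but origin Eriica is not Talia; base rate stands.
Additional duty on 2905.32.46 from Eriica: +14.7%. Applied ad valorem rate: 9.5% + 14.7% = 24.2%.
Duty = $96,312.19 × 24.2% = $23,307.55.
Total = $38,970.96 + $23,307.55 = $62,278.51.

$62,278.51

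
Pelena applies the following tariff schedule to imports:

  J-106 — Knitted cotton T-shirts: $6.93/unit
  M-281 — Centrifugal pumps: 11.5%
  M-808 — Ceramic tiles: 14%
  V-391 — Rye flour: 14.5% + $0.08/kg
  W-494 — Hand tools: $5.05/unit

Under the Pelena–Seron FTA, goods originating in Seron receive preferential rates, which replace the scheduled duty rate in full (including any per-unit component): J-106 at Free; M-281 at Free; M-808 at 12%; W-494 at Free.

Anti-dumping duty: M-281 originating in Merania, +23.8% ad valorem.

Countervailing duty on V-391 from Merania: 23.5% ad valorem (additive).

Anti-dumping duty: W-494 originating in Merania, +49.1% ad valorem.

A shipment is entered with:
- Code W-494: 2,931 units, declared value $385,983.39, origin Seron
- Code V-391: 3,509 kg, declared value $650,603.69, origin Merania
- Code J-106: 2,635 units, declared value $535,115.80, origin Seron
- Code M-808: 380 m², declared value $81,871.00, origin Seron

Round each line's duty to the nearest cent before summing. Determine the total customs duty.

Line 1 (W-494, Seron, 2,931 units, $385,983.39):
Base rate for W-494 is $5.05/unit.
Origin Seron qualifies under the Pelena–Seron agreement and W-494 is covered: preferential rate Free applies instead.
The additional-duty order on W-494 targets Merania, not Seron; it does not apply.
Duty = $385,983.39 × 0% = $0.00.
Line 2 (V-391, Merania, 3,509 kg, $650,603.69):
Base rate for V-391 is 14.5% + $0.08/kg.
Additional duty on V-391 from Merania: +23.5%. Applied ad valorem rate: 14.5% + 23.5% = 38%.
Duty = $650,603.69 × 38% + 3,509 × $0.08 = $247,510.12.
Line 3 (J-106, Seron, 2,635 units, $535,115.80):
Base rate for J-106 is $6.93/unit.
Origin Seron qualifies under the Pelena–Seron agreement and J-106 is covered: preferential rate Free applies instead.
Duty = $535,115.80 × 0% = $0.00.
Line 4 (M-808, Seron, 380 m², $81,871.00):
Base rate for M-808 is 14%.
Origin Seron qualifies under the Pelena–Seron agreement and M-808 is covered: preferential rate 12% applies instead.
Duty = $81,871.00 × 12% = $9,824.52.
Total = $0.00 + $247,510.12 + $0.00 + $9,824.52 = $257,334.64.

$257,334.64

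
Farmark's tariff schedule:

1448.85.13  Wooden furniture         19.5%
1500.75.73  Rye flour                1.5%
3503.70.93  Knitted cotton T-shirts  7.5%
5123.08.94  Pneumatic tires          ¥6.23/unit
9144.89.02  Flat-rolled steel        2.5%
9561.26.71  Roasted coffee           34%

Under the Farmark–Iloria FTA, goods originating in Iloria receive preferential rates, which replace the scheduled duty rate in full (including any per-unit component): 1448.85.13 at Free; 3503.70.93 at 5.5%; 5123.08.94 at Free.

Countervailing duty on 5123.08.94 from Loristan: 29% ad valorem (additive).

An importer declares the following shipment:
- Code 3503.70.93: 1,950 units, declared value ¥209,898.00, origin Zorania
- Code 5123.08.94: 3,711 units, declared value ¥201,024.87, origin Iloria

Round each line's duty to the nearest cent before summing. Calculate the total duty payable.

¥15,742.35

Line 1 (3503.70.93, Zorania, 1,950 units, ¥209,898.00):
Base rate for 3503.70.93 is 7.5%.
3503.70.93 has an FTA preferential rate, but origin Zorania is not Iloria; base rate stands.
Duty = ¥209,898.00 × 7.5% = ¥15,742.35.
Line 2 (5123.08.94, Iloria, 3,711 units, ¥201,024.87):
Base rate for 5123.08.94 is ¥6.23/unit.
Origin Iloria qualifies under the Farmark–Iloria agreement and 5123.08.94 is covered: preferential rate Free applies instead.
The additional-duty order on 5123.08.94 targets Loristan, not Iloria; it does not apply.
Duty = ¥201,024.87 × 0% = ¥0.00.
Total = ¥15,742.35 + ¥0.00 = ¥15,742.35.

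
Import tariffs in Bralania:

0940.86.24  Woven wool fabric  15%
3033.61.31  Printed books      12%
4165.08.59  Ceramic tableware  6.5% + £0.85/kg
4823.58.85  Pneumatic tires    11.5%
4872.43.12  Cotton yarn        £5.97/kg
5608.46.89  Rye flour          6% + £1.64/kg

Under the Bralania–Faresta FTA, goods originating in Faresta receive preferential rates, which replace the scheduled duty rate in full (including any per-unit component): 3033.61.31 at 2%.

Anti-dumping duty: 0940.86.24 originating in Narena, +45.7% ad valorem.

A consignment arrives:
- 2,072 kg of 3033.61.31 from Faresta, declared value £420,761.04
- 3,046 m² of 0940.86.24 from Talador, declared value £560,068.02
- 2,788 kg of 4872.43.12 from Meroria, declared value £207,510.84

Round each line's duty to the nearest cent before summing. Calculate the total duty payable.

Line 1 (3033.61.31, Faresta, 2,072 kg, £420,761.04):
Base rate for 3033.61.31 is 12%.
Origin Faresta qualifies under the Bralania–Faresta agreement and 3033.61.31 is covered: preferential rate 2% applies instead.
Duty = £420,761.04 × 2% = £8,415.22.
Line 2 (0940.86.24, Talador, 3,046 m², £560,068.02):
Base rate for 0940.86.24 is 15%.
The additional-duty order on 0940.86.24 targets Narena, not Talador; it does not apply.
Duty = £560,068.02 × 15% = £84,010.20.
Line 3 (4872.43.12, Meroria, 2,788 kg, £207,510.84):
Base rate for 4872.43.12 is £5.97/kg.
Duty = 2,788 × £5.97 = £16,644.36.
Total = £8,415.22 + £84,010.20 + £16,644.36 = £109,069.78.

£109,069.78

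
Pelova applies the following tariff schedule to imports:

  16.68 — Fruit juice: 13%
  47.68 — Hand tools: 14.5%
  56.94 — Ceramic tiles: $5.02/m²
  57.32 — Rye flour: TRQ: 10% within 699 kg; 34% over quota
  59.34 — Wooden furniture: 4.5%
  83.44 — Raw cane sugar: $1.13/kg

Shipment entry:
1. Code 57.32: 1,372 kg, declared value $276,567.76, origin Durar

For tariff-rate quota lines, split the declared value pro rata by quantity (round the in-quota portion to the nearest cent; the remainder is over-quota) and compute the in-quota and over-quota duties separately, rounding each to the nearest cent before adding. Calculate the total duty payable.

Line 1 (57.32, Durar, 1,372 kg, $276,567.76):
Code 57.32 is under a tariff-rate quota (threshold 699 kg). In-quota: 699 kg at 10%; over-quota: 673 kg at 34%.
Pro-rata value split: in-quota = $276,567.76 × 699/1,372 = $140,904.42; over-quota = $276,567.76 − $140,904.42 = $135,663.34.
In-quota duty = $140,904.42 × 10% = $14,090.44. Over-quota duty = $135,663.34 × 34% = $46,125.54.
Line duty = $14,090.44 + $46,125.54 = $60,215.98.

$60,215.98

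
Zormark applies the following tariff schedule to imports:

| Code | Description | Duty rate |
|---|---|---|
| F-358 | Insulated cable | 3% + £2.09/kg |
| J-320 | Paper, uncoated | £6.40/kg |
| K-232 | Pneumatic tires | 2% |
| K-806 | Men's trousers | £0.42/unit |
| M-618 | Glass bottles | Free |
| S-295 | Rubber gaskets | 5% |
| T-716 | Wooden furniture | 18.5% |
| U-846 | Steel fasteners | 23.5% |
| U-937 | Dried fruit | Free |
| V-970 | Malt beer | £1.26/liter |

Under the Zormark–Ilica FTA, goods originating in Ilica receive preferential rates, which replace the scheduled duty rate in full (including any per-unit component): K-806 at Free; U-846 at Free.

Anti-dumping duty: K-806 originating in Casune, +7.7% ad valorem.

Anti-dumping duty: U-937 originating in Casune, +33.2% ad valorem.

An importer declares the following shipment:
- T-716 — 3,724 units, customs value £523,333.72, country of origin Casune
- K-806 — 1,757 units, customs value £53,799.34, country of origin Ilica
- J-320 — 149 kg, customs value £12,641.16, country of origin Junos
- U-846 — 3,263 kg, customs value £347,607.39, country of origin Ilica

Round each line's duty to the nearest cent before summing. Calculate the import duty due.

£97,770.34

Line 1 (T-716, Casune, 3,724 units, £523,333.72):
Base rate for T-716 is 18.5%.
Duty = £523,333.72 × 18.5% = £96,816.74.
Line 2 (K-806, Ilica, 1,757 units, £53,799.34):
Base rate for K-806 is £0.42/unit.
Origin Ilica qualifies under the Zormark–Ilica agreement and K-806 is covered: preferential rate Free applies instead.
The additional-duty order on K-806 targets Casune, not Ilica; it does not apply.
Duty = £53,799.34 × 0% = £0.00.
Line 3 (J-320, Junos, 149 kg, £12,641.16):
Base rate for J-320 is £6.40/kg.
Duty = 149 × £6.40 = £953.60.
Line 4 (U-846, Ilica, 3,263 kg, £347,607.39):
Base rate for U-846 is 23.5%.
Origin Ilica qualifies under the Zormark–Ilica agreement and U-846 is covered: preferential rate Free applies instead.
Duty = £347,607.39 × 0% = £0.00.
Total = £96,816.74 + £0.00 + £953.60 + £0.00 = £97,770.34.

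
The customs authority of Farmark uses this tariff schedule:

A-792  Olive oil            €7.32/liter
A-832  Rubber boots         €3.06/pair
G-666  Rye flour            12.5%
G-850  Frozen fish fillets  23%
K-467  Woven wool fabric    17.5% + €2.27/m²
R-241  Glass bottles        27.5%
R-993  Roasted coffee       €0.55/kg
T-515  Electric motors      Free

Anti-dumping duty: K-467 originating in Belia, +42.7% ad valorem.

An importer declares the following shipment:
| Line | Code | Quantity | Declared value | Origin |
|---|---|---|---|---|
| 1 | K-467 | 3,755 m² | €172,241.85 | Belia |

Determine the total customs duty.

€112,213.44

Line 1 (K-467, Belia, 3,755 m², €172,241.85):
Base rate for K-467 is 17.5% + €2.27/m².
Additional duty on K-467 from Belia: +42.7%. Applied ad valorem rate: 17.5% + 42.7% = 60.2%.
Duty = €172,241.85 × 60.2% + 3,755 × €2.27 = €112,213.44.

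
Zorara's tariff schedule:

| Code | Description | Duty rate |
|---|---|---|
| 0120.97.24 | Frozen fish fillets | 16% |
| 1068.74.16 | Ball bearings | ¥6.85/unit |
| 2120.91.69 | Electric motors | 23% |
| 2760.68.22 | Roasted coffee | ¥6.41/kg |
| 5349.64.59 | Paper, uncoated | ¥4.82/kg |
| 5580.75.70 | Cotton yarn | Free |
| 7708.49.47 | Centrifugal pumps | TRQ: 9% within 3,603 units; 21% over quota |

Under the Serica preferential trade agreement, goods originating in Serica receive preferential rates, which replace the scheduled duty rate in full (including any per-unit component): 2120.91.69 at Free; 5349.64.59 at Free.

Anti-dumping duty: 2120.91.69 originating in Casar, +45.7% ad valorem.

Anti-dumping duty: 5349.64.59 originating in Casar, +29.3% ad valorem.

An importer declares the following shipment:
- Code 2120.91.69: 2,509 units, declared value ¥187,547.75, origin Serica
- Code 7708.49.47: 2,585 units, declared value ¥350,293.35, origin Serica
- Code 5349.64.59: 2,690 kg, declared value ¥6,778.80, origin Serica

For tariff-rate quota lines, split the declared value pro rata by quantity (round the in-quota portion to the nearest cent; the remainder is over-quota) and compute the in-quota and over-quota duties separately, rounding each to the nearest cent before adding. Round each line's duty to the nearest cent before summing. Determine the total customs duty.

Line 1 (2120.91.69, Serica, 2,509 units, ¥187,547.75):
Base rate for 2120.91.69 is 23%.
Origin Serica qualifies under the Zorara–Serica agreement and 2120.91.69 is covered: preferential rate Free applies instead.
The additional-duty order on 2120.91.69 targets Casar, not Serica; it does not apply.
Duty = ¥187,547.75 × 0% = ¥0.00.
Line 2 (7708.49.47, Serica, 2,585 units, ¥350,293.35):
Code 7708.49.47 is under a tariff-rate quota (threshold 3,603 units). Quantity 2,585 units is within the quota, so the in-quota rate 9% applies to the full value.
Duty = ¥350,293.35 × 9% = ¥31,526.40.
Line 3 (5349.64.59, Serica, 2,690 kg, ¥6,778.80):
Base rate for 5349.64.59 is ¥4.82/kg.
Origin Serica qualifies under the Zorara–Serica agreement and 5349.64.59 is covered: preferential rate Free applies instead.
The additional-duty order on 5349.64.59 targets Casar, not Serica; it does not apply.
Duty = ¥6,778.80 × 0% = ¥0.00.
Total = ¥0.00 + ¥31,526.40 + ¥0.00 = ¥31,526.40.

¥31,526.40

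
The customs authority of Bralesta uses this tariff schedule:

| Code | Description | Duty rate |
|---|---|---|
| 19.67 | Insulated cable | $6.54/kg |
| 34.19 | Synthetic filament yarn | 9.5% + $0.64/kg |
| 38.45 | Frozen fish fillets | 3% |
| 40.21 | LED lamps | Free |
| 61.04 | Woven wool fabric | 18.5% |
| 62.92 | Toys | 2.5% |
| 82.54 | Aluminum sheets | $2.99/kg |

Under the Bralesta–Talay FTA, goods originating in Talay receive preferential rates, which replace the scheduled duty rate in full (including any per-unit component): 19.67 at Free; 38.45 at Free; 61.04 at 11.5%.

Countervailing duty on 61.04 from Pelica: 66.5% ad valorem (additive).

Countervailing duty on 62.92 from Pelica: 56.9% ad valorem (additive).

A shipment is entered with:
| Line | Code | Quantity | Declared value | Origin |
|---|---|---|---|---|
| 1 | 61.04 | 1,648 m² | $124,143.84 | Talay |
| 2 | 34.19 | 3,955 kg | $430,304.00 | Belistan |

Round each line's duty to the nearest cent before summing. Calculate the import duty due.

Line 1 (61.04, Talay, 1,648 m², $124,143.84):
Base rate for 61.04 is 18.5%.
Origin Talay qualifies under the Bralesta–Talay agreement and 61.04 is covered: preferential rate 11.5% applies instead.
The additional-duty order on 61.04 targets Pelica, not Talay; it does not apply.
Duty = $124,143.84 × 11.5% = $14,276.54.
Line 2 (34.19, Belistan, 3,955 kg, $430,304.00):
Base rate for 34.19 is 9.5% + $0.64/kg.
Duty = $430,304.00 × 9.5% + 3,955 × $0.64 = $43,410.08.
Total = $14,276.54 + $43,410.08 = $57,686.62.

$57,686.62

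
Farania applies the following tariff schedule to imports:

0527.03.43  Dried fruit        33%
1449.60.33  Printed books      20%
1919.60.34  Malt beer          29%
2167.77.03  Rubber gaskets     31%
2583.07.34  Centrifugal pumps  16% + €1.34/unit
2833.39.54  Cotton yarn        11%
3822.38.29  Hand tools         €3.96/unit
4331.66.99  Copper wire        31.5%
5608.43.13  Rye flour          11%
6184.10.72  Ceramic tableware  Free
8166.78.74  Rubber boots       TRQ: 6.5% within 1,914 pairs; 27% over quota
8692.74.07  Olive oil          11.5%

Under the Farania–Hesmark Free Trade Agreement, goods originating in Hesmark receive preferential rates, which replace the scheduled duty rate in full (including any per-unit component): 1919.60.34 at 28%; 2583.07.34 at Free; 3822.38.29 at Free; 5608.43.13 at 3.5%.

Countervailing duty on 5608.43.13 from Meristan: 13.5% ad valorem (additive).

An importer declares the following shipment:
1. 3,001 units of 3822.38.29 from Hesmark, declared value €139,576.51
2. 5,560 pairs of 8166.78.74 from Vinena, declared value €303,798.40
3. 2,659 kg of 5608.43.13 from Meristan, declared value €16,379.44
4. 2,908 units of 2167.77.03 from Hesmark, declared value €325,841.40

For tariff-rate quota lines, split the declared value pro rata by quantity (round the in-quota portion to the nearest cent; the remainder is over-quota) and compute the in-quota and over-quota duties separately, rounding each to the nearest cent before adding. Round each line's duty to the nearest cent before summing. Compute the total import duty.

€165,610.26

Line 1 (3822.38.29, Hesmark, 3,001 units, €139,576.51):
Base rate for 3822.38.29 is €3.96/unit.
Origin Hesmark qualifies under the Farania–Hesmark agreement and 3822.38.29 is covered: preferential rate Free applies instead.
Duty = €139,576.51 × 0% = €0.00.
Line 2 (8166.78.74, Vinena, 5,560 pairs, €303,798.40):
Code 8166.78.74 is under a tariff-rate quota (threshold 1,914 pairs). In-quota: 1,914 pairs at 6.5%; over-quota: 3,646 pairs at 27%.
Pro-rata value split: in-quota = €303,798.40 × 1,914/5,560 = €104,580.96; over-quota = €303,798.40 − €104,580.96 = €199,217.44.
In-quota duty = €104,580.96 × 6.5% = €6,797.76. Over-quota duty = €199,217.44 × 27% = €53,788.71.
Line duty = €6,797.76 + €53,788.71 = €60,586.47.
Line 3 (5608.43.13, Meristan, 2,659 kg, €16,379.44):
Base rate for 5608.43.13 is 11%.
5608.43.13 has an FTA preferential rate, but origin Meristan is not Hesmark; base rate stands.
Additional duty on 5608.43.13 from Meristan: +13.5%. Applied ad valorem rate: 11% + 13.5% = 24.5%.
Duty = €16,379.44 × 24.5% = €4,012.96.
Line 4 (2167.77.03, Hesmark, 2,908 units, €325,841.40):
Base rate for 2167.77.03 is 31%.
Origin Hesmark is the FTA partner but 2167.77.03 is not on the preference list; base rate stands.
Duty = €325,841.40 × 31% = €101,010.83.
Total = €0.00 + €60,586.47 + €4,012.96 + €101,010.83 = €165,610.26.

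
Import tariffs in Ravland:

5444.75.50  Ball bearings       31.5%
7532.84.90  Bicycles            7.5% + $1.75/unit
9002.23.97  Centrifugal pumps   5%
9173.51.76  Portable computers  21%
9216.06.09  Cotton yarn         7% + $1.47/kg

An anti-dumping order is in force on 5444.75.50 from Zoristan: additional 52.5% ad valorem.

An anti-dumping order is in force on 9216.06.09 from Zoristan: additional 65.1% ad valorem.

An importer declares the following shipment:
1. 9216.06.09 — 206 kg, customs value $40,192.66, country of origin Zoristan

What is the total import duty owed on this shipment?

Line 1 (9216.06.09, Zoristan, 206 kg, $40,192.66):
Base rate for 9216.06.09 is 7% + $1.47/kg.
Additional duty on 9216.06.09 from Zoristan: +65.1%. Applied ad valorem rate: 7% + 65.1% = 72.1%.
Duty = $40,192.66 × 72.1% + 206 × $1.47 = $29,281.73.

$29,281.73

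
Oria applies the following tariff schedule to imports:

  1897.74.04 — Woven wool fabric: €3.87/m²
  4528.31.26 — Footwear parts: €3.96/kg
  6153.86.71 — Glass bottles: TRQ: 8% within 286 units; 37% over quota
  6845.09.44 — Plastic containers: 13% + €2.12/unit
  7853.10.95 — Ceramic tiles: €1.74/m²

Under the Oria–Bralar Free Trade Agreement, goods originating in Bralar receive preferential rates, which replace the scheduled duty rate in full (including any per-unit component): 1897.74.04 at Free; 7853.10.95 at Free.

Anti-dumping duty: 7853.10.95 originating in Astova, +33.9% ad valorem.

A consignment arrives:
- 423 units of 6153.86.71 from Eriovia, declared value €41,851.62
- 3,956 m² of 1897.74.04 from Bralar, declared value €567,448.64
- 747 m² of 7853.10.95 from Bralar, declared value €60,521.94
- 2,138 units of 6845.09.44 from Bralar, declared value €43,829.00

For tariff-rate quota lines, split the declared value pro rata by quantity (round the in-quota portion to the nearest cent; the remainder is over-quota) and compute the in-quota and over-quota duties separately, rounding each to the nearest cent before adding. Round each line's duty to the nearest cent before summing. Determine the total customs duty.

Line 1 (6153.86.71, Eriovia, 423 units, €41,851.62):
Code 6153.86.71 is under a tariff-rate quota (threshold 286 units). In-quota: 286 units at 8%; over-quota: 137 units at 37%.
Pro-rata value split: in-quota = €41,851.62 × 286/423 = €28,296.84; over-quota = €41,851.62 − €28,296.84 = €13,554.78.
In-quota duty = €28,296.84 × 8% = €2,263.75. Over-quota duty = €13,554.78 × 37% = €5,015.27.
Line duty = €2,263.75 + €5,015.27 = €7,279.02.
Line 2 (1897.74.04, Bralar, 3,956 m², €567,448.64):
Base rate for 1897.74.04 is €3.87/m².
Origin Bralar qualifies under the Oria–Bralar agreement and 1897.74.04 is covered: preferential rate Free applies instead.
Duty = €567,448.64 × 0% = €0.00.
Line 3 (7853.10.95, Bralar, 747 m², €60,521.94):
Base rate for 7853.10.95 is €1.74/m².
Origin Bralar qualifies under the Oria–Bralar agreement and 7853.10.95 is covered: preferential rate Free applies instead.
The additional-duty order on 7853.10.95 targets Astova, not Bralar; it does not apply.
Duty = €60,521.94 × 0% = €0.00.
Line 4 (6845.09.44, Bralar, 2,138 units, €43,829.00):
Base rate for 6845.09.44 is 13% + €2.12/unit.
Origin Bralar is the FTA partner but 6845.09.44 is not on the preference list; base rate stands.
Duty = €43,829.00 × 13% + 2,138 × €2.12 = €10,230.33.
Total = €7,279.02 + €0.00 + €0.00 + €10,230.33 = €17,509.35.

€17,509.35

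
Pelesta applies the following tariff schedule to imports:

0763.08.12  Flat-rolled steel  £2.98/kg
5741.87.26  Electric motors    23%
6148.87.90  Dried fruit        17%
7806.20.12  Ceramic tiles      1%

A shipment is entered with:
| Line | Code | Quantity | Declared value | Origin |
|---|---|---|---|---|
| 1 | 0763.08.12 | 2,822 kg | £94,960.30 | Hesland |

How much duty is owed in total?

Line 1 (0763.08.12, Hesland, 2,822 kg, £94,960.30):
Base rate for 0763.08.12 is £2.98/kg.
Duty = 2,822 × £2.98 = £8,409.56.

£8,409.56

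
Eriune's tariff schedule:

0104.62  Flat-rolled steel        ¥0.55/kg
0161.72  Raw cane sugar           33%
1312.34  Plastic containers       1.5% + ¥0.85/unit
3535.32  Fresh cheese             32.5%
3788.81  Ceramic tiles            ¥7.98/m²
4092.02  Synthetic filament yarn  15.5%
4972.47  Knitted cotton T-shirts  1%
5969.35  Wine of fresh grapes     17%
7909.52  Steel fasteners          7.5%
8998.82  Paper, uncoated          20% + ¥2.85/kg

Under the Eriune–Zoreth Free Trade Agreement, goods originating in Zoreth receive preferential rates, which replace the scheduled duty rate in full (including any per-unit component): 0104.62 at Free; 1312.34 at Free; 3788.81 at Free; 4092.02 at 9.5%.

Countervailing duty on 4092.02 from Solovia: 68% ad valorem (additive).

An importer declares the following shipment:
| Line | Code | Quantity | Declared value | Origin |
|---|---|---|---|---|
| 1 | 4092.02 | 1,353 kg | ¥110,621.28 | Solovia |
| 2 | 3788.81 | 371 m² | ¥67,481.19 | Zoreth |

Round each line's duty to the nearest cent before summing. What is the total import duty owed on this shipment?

Line 1 (4092.02, Solovia, 1,353 kg, ¥110,621.28):
Base rate for 4092.02 is 15.5%.
4092.02 has an FTA preferential rate, but origin Solovia is not Zoreth; base rate stands.
Additional duty on 4092.02 from Solovia: +68%. Applied ad valorem rate: 15.5% + 68% = 83.5%.
Duty = ¥110,621.28 × 83.5% = ¥92,368.77.
Line 2 (3788.81, Zoreth, 371 m², ¥67,481.19):
Base rate for 3788.81 is ¥7.98/m².
Origin Zoreth qualifies under the Eriune–Zoreth agreement and 3788.81 is covered: preferential rate Free applies instead.
Duty = ¥67,481.19 × 0% = ¥0.00.
Total = ¥92,368.77 + ¥0.00 = ¥92,368.77.

¥92,368.77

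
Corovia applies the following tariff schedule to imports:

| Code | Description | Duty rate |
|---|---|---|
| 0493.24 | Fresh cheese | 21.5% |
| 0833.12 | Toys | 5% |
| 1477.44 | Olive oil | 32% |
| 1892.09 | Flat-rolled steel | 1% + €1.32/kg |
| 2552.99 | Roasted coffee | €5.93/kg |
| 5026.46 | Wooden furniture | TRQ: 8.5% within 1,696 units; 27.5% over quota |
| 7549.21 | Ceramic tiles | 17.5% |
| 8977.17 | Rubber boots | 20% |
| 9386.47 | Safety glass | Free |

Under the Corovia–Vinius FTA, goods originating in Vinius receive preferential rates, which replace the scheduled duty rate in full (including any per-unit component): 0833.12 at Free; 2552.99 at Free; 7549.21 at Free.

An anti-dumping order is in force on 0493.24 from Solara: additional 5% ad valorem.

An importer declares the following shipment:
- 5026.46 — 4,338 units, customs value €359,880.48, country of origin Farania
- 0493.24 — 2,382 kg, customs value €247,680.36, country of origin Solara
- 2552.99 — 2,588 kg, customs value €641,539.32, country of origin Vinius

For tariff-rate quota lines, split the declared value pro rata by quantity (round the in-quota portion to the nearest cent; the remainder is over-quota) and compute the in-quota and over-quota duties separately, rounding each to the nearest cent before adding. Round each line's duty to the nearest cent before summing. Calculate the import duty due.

Line 1 (5026.46, Farania, 4,338 units, €359,880.48):
Code 5026.46 is under a tariff-rate quota (threshold 1,696 units). In-quota: 1,696 units at 8.5%; over-quota: 2,642 units at 27.5%.
Pro-rata value split: in-quota = €359,880.48 × 1,696/4,338 = €140,700.16; over-quota = €359,880.48 − €140,700.16 = €219,180.32.
In-quota duty = €140,700.16 × 8.5% = €11,959.51. Over-quota duty = €219,180.32 × 27.5% = €60,274.59.
Line duty = €11,959.51 + €60,274.59 = €72,234.10.
Line 2 (0493.24, Solara, 2,382 kg, €247,680.36):
Base rate for 0493.24 is 21.5%.
Additional duty on 0493.24 from Solara: +5%. Applied ad valorem rate: 21.5% + 5% = 26.5%.
Duty = €247,680.36 × 26.5% = €65,635.30.
Line 3 (2552.99, Vinius, 2,588 kg, €641,539.32):
Base rate for 2552.99 is €5.93/kg.
Origin Vinius qualifies under the Corovia–Vinius agreement and 2552.99 is covered: preferential rate Free applies instead.
Duty = €641,539.32 × 0% = €0.00.
Total = €72,234.10 + €65,635.30 + €0.00 = €137,869.40.

€137,869.40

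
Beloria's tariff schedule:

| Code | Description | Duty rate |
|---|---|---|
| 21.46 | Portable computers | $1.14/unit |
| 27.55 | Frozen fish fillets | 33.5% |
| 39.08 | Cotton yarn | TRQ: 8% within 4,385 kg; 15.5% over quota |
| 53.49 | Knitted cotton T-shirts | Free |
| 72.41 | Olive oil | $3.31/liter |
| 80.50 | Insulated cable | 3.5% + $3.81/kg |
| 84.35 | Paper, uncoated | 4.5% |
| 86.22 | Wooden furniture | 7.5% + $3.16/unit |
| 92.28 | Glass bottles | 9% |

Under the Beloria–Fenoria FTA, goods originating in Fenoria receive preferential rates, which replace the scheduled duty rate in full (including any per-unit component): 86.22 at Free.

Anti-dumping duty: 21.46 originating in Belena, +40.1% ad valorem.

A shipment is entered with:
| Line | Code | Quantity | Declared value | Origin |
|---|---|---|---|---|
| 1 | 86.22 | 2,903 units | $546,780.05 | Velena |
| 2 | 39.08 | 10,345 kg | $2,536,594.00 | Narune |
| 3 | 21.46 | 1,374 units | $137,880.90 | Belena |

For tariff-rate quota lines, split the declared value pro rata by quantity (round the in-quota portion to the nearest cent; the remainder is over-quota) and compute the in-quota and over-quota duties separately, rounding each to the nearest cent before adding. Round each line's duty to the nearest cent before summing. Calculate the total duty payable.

$419,570.50

Line 1 (86.22, Velena, 2,903 units, $546,780.05):
Base rate for 86.22 is 7.5% + $3.16/unit.
86.22 has an FTA preferential rate, but origin Velena is not Fenoria; base rate stands.
Duty = $546,780.05 × 7.5% + 2,903 × $3.16 = $50,181.98.
Line 2 (39.08, Narune, 10,345 kg, $2,536,594.00):
Code 39.08 is under a tariff-rate quota (threshold 4,385 kg). In-quota: 4,385 kg at 8%; over-quota: 5,960 kg at 15.5%.
Pro-rata value split: in-quota = $2,536,594.00 × 4,385/10,345 = $1,075,202.00; over-quota = $2,536,594.00 − $1,075,202.00 = $1,461,392.00.
In-quota duty = $1,075,202.00 × 8% = $86,016.16. Over-quota duty = $1,461,392.00 × 15.5% = $226,515.76.
Line duty = $86,016.16 + $226,515.76 = $312,531.92.
Line 3 (21.46, Belena, 1,374 units, $137,880.90):
Base rate for 21.46 is $1.14/unit.
Additional duty on 21.46 from Belena: +40.1% ad valorem. Applied ad valorem rate = 40.1%.
Duty = $137,880.90 × 40.1% + 1,374 × $1.14 = $56,856.60.
Total = $50,181.98 + $312,531.92 + $56,856.60 = $419,570.50.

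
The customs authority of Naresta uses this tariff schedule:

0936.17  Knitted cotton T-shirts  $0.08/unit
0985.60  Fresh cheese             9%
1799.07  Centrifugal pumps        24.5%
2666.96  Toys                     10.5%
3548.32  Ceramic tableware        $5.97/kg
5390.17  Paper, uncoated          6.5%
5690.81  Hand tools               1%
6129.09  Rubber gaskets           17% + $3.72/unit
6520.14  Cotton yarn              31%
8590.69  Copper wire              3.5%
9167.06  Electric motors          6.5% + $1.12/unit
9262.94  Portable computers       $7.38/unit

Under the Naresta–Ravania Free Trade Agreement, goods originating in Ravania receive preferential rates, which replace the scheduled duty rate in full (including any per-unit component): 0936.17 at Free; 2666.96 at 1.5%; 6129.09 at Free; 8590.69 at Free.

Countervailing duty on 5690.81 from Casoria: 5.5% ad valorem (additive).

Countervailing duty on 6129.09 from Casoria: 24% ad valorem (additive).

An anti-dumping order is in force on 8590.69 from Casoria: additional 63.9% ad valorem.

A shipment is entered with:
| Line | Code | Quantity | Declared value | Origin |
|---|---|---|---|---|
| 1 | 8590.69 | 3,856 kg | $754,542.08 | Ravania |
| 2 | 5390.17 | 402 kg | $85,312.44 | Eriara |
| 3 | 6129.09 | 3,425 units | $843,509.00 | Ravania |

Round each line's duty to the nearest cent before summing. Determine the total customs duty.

Line 1 (8590.69, Ravania, 3,856 kg, $754,542.08):
Base rate for 8590.69 is 3.5%.
Origin Ravania qualifies under the Naresta–Ravania agreement and 8590.69 is covered: preferential rate Free applies instead.
The additional-duty order on 8590.69 targets Casoria, not Ravania; it does not apply.
Duty = $754,542.08 × 0% = $0.00.
Line 2 (5390.17, Eriara, 402 kg, $85,312.44):
Base rate for 5390.17 is 6.5%.
Duty = $85,312.44 × 6.5% = $5,545.31.
Line 3 (6129.09, Ravania, 3,425 units, $843,509.00):
Base rate for 6129.09 is 17% + $3.72/unit.
Origin Ravania qualifies under the Naresta–Ravania agreement and 6129.09 is covered: preferential rate Free applies instead.
The additional-duty order on 6129.09 targets Casoria, not Ravania; it does not apply.
Duty = $843,509.00 × 0% = $0.00.
Total = $0.00 + $5,545.31 + $0.00 = $5,545.31.

$5,545.31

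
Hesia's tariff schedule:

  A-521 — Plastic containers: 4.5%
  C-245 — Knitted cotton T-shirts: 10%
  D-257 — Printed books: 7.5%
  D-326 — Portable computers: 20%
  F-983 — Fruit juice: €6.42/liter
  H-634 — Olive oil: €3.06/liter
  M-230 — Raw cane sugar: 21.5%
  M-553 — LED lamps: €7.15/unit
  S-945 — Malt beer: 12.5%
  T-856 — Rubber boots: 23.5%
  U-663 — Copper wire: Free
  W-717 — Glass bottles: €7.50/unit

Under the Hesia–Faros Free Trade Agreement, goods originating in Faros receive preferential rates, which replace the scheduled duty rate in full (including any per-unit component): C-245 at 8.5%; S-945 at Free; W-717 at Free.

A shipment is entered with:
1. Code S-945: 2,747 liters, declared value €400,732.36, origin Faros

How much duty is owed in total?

€0.00

Line 1 (S-945, Faros, 2,747 liters, €400,732.36):
Base rate for S-945 is 12.5%.
Origin Faros qualifies under the Hesia–Faros agreement and S-945 is covered: preferential rate Free applies instead.
Duty = €400,732.36 × 0% = €0.00.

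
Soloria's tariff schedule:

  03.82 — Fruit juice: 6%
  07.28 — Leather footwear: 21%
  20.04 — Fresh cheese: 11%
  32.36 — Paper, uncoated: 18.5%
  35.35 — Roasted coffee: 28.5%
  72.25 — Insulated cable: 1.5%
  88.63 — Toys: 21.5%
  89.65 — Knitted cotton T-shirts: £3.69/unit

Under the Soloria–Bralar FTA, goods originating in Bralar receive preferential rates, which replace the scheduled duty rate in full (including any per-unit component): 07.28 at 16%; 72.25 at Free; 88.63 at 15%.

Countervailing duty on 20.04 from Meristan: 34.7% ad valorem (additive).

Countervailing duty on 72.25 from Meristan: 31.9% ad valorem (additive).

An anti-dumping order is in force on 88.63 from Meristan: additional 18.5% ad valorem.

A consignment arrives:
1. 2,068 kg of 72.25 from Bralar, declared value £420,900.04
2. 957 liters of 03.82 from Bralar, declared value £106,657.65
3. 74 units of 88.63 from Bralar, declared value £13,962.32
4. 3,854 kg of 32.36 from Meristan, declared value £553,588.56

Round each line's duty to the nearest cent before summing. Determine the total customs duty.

Line 1 (72.25, Bralar, 2,068 kg, £420,900.04):
Base rate for 72.25 is 1.5%.
Origin Bralar qualifies under the Soloria–Bralar agreement and 72.25 is covered: preferential rate Free applies instead.
The additional-duty order on 72.25 targets Meristan, not Bralar; it does not apply.
Duty = £420,900.04 × 0% = £0.00.
Line 2 (03.82, Bralar, 957 liters, £106,657.65):
Base rate for 03.82 is 6%.
Origin Bralar is the FTA partner but 03.82 is not on the preference list; base rate stands.
Duty = £106,657.65 × 6% = £6,399.46.
Line 3 (88.63, Bralar, 74 units, £13,962.32):
Base rate for 88.63 is 21.5%.
Origin Bralar qualifies under the Soloria–Bralar agreement and 88.63 is covered: preferential rate 15% applies instead.
The additional-duty order on 88.63 targets Meristan, not Bralar; it does not apply.
Duty = £13,962.32 × 15% = £2,094.35.
Line 4 (32.36, Meristan, 3,854 kg, £553,588.56):
Base rate for 32.36 is 18.5%.
Duty = £553,588.56 × 18.5% = £102,413.88.
Total = £0.00 + £6,399.46 + £2,094.35 + £102,413.88 = £110,907.69.

£110,907.69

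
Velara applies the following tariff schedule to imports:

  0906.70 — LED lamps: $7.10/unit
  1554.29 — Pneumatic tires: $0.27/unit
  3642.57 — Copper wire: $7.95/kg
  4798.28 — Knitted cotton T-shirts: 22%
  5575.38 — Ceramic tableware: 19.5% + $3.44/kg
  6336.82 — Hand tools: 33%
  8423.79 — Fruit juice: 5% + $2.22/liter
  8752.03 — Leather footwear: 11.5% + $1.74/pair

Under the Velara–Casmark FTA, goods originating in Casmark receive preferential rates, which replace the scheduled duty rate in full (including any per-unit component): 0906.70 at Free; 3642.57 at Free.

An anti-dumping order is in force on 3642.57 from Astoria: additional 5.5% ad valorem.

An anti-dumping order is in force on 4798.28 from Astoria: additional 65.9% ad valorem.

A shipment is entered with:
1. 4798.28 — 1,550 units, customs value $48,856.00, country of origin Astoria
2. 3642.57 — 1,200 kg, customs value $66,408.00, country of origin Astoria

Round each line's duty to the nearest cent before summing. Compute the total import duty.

$56,136.86

Line 1 (4798.28, Astoria, 1,550 units, $48,856.00):
Base rate for 4798.28 is 22%.
Additional duty on 4798.28 from Astoria: +65.9%. Applied ad valorem rate: 22% + 65.9% = 87.9%.
Duty = $48,856.00 × 87.9% = $42,944.42.
Line 2 (3642.57, Astoria, 1,200 kg, $66,408.00):
Base rate for 3642.57 is $7.95/kg.
3642.57 has an FTA preferential rate, but origin Astoria is not Casmark; base rate stands.
Additional duty on 3642.57 from Astoria: +5.5% ad valorem. Applied ad valorem rate = 5.5%.
Duty = $66,408.00 × 5.5% + 1,200 × $7.95 = $13,192.44.
Total = $42,944.42 + $13,192.44 = $56,136.86.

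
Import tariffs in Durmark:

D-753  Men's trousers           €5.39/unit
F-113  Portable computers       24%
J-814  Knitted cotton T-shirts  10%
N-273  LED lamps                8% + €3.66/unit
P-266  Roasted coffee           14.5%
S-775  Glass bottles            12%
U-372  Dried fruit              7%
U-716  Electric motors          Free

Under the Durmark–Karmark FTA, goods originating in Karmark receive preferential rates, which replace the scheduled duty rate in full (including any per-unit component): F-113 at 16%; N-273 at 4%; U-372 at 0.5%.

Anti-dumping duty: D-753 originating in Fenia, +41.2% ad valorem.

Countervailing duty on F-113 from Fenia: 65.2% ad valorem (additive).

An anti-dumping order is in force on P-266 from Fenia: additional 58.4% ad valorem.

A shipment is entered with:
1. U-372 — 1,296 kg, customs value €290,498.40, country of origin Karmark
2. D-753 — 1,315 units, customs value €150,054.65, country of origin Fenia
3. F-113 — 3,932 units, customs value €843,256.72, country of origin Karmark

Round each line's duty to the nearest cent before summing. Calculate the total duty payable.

€205,283.94

Line 1 (U-372, Karmark, 1,296 kg, €290,498.40):
Base rate for U-372 is 7%.
Origin Karmark qualifies under the Durmark–Karmark agreement and U-372 is covered: preferential rate 0.5% applies instead.
Duty = €290,498.40 × 0.5% = €1,452.49.
Line 2 (D-753, Fenia, 1,315 units, €150,054.65):
Base rate for D-753 is €5.39/unit.
Additional duty on D-753 from Fenia: +41.2% ad valorem. Applied ad valorem rate = 41.2%.
Duty = €150,054.65 × 41.2% + 1,315 × €5.39 = €68,910.37.
Line 3 (F-113, Karmark, 3,932 units, €843,256.72):
Base rate for F-113 is 24%.
Origin Karmark qualifies under the Durmark–Karmark agreement and F-113 is covered: preferential rate 16% applies instead.
The additional-duty order on F-113 targets Fenia, not Karmark; it does not apply.
Duty = €843,256.72 × 16% = €134,921.08.
Total = €1,452.49 + €68,910.37 + €134,921.08 = €205,283.94.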